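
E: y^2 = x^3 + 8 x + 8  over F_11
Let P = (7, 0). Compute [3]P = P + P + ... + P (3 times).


k = 3 = 11_2 (binary, LSB first: 11)
Double-and-add from P = (7, 0):
  bit 0 = 1: acc = O + (7, 0) = (7, 0)
  bit 1 = 1: acc = (7, 0) + O = (7, 0)

3P = (7, 0)


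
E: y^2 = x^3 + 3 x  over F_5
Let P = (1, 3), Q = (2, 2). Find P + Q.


P != Q, so use the chord formula.
s = (y2 - y1) / (x2 - x1) = (4) / (1) mod 5 = 4
x3 = s^2 - x1 - x2 mod 5 = 4^2 - 1 - 2 = 3
y3 = s (x1 - x3) - y1 mod 5 = 4 * (1 - 3) - 3 = 4

P + Q = (3, 4)


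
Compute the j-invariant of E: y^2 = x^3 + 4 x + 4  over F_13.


Delta = -16(4 a^3 + 27 b^2) mod 13 = 3
-1728 * (4 a)^3 = -1728 * (4*4)^3 mod 13 = 1
j = 1 * 3^(-1) mod 13 = 9

j = 9 (mod 13)


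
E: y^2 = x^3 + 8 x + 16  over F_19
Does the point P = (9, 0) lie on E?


Check whether y^2 = x^3 + 8 x + 16 (mod 19) for (x, y) = (9, 0).
LHS: y^2 = 0^2 mod 19 = 0
RHS: x^3 + 8 x + 16 = 9^3 + 8*9 + 16 mod 19 = 0
LHS = RHS

Yes, on the curve


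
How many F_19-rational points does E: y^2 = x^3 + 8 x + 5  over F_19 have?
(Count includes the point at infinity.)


For each x in F_19, count y with y^2 = x^3 + 8 x + 5 mod 19:
  x = 0: RHS = 5, y in [9, 10]  -> 2 point(s)
  x = 4: RHS = 6, y in [5, 14]  -> 2 point(s)
  x = 7: RHS = 5, y in [9, 10]  -> 2 point(s)
  x = 8: RHS = 11, y in [7, 12]  -> 2 point(s)
  x = 12: RHS = 5, y in [9, 10]  -> 2 point(s)
  x = 13: RHS = 7, y in [8, 11]  -> 2 point(s)
  x = 14: RHS = 11, y in [7, 12]  -> 2 point(s)
  x = 15: RHS = 4, y in [2, 17]  -> 2 point(s)
  x = 16: RHS = 11, y in [7, 12]  -> 2 point(s)
  x = 17: RHS = 0, y in [0]  -> 1 point(s)
Affine points: 19. Add the point at infinity: total = 20.

#E(F_19) = 20


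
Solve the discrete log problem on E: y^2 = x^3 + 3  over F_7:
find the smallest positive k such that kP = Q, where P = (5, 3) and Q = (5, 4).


Enumerate multiples of P until we hit Q = (5, 4):
  1P = (5, 3)
  2P = (1, 5)
  3P = (3, 3)
  4P = (6, 4)
  5P = (4, 5)
  6P = (2, 5)
  7P = (2, 2)
  8P = (4, 2)
  9P = (6, 3)
  10P = (3, 4)
  11P = (1, 2)
  12P = (5, 4)
Match found at i = 12.

k = 12


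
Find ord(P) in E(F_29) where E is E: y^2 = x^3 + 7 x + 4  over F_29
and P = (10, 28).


Compute successive multiples of P until we hit O:
  1P = (10, 28)
  2P = (16, 23)
  3P = (19, 23)
  4P = (20, 13)
  5P = (23, 6)
  6P = (21, 4)
  7P = (3, 20)
  8P = (25, 17)
  ... (continuing to 35P)
  35P = O

ord(P) = 35


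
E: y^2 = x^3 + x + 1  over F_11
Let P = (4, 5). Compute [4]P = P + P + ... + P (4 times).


k = 4 = 100_2 (binary, LSB first: 001)
Double-and-add from P = (4, 5):
  bit 0 = 0: acc unchanged = O
  bit 1 = 0: acc unchanged = O
  bit 2 = 1: acc = O + (0, 1) = (0, 1)

4P = (0, 1)


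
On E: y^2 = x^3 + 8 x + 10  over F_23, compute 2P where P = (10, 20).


Doubling: s = (3 x1^2 + a) / (2 y1)
s = (3*10^2 + 8) / (2*20) mod 23 = 10
x3 = s^2 - 2 x1 mod 23 = 10^2 - 2*10 = 11
y3 = s (x1 - x3) - y1 mod 23 = 10 * (10 - 11) - 20 = 16

2P = (11, 16)


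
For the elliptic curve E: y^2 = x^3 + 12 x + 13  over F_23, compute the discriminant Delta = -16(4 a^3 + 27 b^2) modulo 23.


4 a^3 + 27 b^2 = 4*12^3 + 27*13^2 = 6912 + 4563 = 11475
Delta = -16 * (11475) = -183600
Delta mod 23 = 9

Delta = 9 (mod 23)


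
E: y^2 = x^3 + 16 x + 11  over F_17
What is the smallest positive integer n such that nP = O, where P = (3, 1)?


Compute successive multiples of P until we hit O:
  1P = (3, 1)
  2P = (10, 10)
  3P = (6, 0)
  4P = (10, 7)
  5P = (3, 16)
  6P = O

ord(P) = 6


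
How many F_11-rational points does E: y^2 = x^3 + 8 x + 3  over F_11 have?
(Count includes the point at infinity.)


For each x in F_11, count y with y^2 = x^3 + 8 x + 3 mod 11:
  x = 0: RHS = 3, y in [5, 6]  -> 2 point(s)
  x = 1: RHS = 1, y in [1, 10]  -> 2 point(s)
  x = 2: RHS = 5, y in [4, 7]  -> 2 point(s)
  x = 4: RHS = 0, y in [0]  -> 1 point(s)
  x = 5: RHS = 3, y in [5, 6]  -> 2 point(s)
  x = 6: RHS = 3, y in [5, 6]  -> 2 point(s)
  x = 9: RHS = 1, y in [1, 10]  -> 2 point(s)
  x = 10: RHS = 5, y in [4, 7]  -> 2 point(s)
Affine points: 15. Add the point at infinity: total = 16.

#E(F_11) = 16


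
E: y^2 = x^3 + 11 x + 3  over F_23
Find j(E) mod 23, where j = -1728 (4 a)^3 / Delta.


Delta = -16(4 a^3 + 27 b^2) mod 23 = 7
-1728 * (4 a)^3 = -1728 * (4*11)^3 mod 23 = 1
j = 1 * 7^(-1) mod 23 = 10

j = 10 (mod 23)


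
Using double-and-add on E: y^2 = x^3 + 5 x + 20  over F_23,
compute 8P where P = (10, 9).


k = 8 = 1000_2 (binary, LSB first: 0001)
Double-and-add from P = (10, 9):
  bit 0 = 0: acc unchanged = O
  bit 1 = 0: acc unchanged = O
  bit 2 = 0: acc unchanged = O
  bit 3 = 1: acc = O + (9, 14) = (9, 14)

8P = (9, 14)


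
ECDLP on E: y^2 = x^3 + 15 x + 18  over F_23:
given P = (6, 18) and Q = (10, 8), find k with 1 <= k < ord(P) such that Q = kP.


Enumerate multiples of P until we hit Q = (10, 8):
  1P = (6, 18)
  2P = (19, 20)
  3P = (10, 15)
  4P = (9, 13)
  5P = (21, 7)
  6P = (4, 2)
  7P = (8, 12)
  8P = (18, 18)
  9P = (22, 5)
  10P = (13, 15)
  11P = (7, 12)
  12P = (0, 15)
  13P = (0, 8)
  14P = (7, 11)
  15P = (13, 8)
  16P = (22, 18)
  17P = (18, 5)
  18P = (8, 11)
  19P = (4, 21)
  20P = (21, 16)
  21P = (9, 10)
  22P = (10, 8)
Match found at i = 22.

k = 22


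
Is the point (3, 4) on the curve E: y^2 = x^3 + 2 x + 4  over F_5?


Check whether y^2 = x^3 + 2 x + 4 (mod 5) for (x, y) = (3, 4).
LHS: y^2 = 4^2 mod 5 = 1
RHS: x^3 + 2 x + 4 = 3^3 + 2*3 + 4 mod 5 = 2
LHS != RHS

No, not on the curve


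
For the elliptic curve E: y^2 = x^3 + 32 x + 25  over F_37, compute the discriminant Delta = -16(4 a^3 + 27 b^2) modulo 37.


4 a^3 + 27 b^2 = 4*32^3 + 27*25^2 = 131072 + 16875 = 147947
Delta = -16 * (147947) = -2367152
Delta mod 37 = 34

Delta = 34 (mod 37)


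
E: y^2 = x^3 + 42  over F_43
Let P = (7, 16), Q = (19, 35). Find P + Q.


P != Q, so use the chord formula.
s = (y2 - y1) / (x2 - x1) = (19) / (12) mod 43 = 41
x3 = s^2 - x1 - x2 mod 43 = 41^2 - 7 - 19 = 21
y3 = s (x1 - x3) - y1 mod 43 = 41 * (7 - 21) - 16 = 12

P + Q = (21, 12)


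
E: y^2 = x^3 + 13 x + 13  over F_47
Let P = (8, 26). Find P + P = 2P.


Doubling: s = (3 x1^2 + a) / (2 y1)
s = (3*8^2 + 13) / (2*26) mod 47 = 41
x3 = s^2 - 2 x1 mod 47 = 41^2 - 2*8 = 20
y3 = s (x1 - x3) - y1 mod 47 = 41 * (8 - 20) - 26 = 46

2P = (20, 46)


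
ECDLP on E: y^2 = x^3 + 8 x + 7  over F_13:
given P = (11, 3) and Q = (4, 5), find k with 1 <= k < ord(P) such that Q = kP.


Enumerate multiples of P until we hit Q = (4, 5):
  1P = (11, 3)
  2P = (5, 4)
  3P = (1, 4)
  4P = (4, 8)
  5P = (7, 9)
  6P = (7, 4)
  7P = (4, 5)
Match found at i = 7.

k = 7


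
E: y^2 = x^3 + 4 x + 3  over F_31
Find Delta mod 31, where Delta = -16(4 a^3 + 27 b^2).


4 a^3 + 27 b^2 = 4*4^3 + 27*3^2 = 256 + 243 = 499
Delta = -16 * (499) = -7984
Delta mod 31 = 14

Delta = 14 (mod 31)


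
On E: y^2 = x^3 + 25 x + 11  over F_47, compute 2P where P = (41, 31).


Doubling: s = (3 x1^2 + a) / (2 y1)
s = (3*41^2 + 25) / (2*31) mod 47 = 12
x3 = s^2 - 2 x1 mod 47 = 12^2 - 2*41 = 15
y3 = s (x1 - x3) - y1 mod 47 = 12 * (41 - 15) - 31 = 46

2P = (15, 46)


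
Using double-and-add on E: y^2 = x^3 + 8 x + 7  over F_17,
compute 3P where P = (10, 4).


k = 3 = 11_2 (binary, LSB first: 11)
Double-and-add from P = (10, 4):
  bit 0 = 1: acc = O + (10, 4) = (10, 4)
  bit 1 = 1: acc = (10, 4) + (13, 8) = (9, 3)

3P = (9, 3)


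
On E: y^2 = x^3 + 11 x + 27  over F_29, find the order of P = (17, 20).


Compute successive multiples of P until we hit O:
  1P = (17, 20)
  2P = (2, 12)
  3P = (5, 27)
  4P = (16, 6)
  5P = (18, 24)
  6P = (10, 8)
  7P = (15, 0)
  8P = (10, 21)
  ... (continuing to 14P)
  14P = O

ord(P) = 14


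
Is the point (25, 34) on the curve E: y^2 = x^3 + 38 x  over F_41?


Check whether y^2 = x^3 + 38 x + 0 (mod 41) for (x, y) = (25, 34).
LHS: y^2 = 34^2 mod 41 = 8
RHS: x^3 + 38 x + 0 = 25^3 + 38*25 + 0 mod 41 = 11
LHS != RHS

No, not on the curve


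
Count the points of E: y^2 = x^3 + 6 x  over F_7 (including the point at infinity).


For each x in F_7, count y with y^2 = x^3 + 6 x + 0 mod 7:
  x = 0: RHS = 0, y in [0]  -> 1 point(s)
  x = 1: RHS = 0, y in [0]  -> 1 point(s)
  x = 4: RHS = 4, y in [2, 5]  -> 2 point(s)
  x = 5: RHS = 1, y in [1, 6]  -> 2 point(s)
  x = 6: RHS = 0, y in [0]  -> 1 point(s)
Affine points: 7. Add the point at infinity: total = 8.

#E(F_7) = 8


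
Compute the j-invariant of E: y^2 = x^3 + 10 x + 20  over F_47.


Delta = -16(4 a^3 + 27 b^2) mod 47 = 33
-1728 * (4 a)^3 = -1728 * (4*10)^3 mod 47 = 34
j = 34 * 33^(-1) mod 47 = 11

j = 11 (mod 47)


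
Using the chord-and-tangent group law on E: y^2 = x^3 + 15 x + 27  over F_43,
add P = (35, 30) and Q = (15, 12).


P != Q, so use the chord formula.
s = (y2 - y1) / (x2 - x1) = (25) / (23) mod 43 = 31
x3 = s^2 - x1 - x2 mod 43 = 31^2 - 35 - 15 = 8
y3 = s (x1 - x3) - y1 mod 43 = 31 * (35 - 8) - 30 = 33

P + Q = (8, 33)


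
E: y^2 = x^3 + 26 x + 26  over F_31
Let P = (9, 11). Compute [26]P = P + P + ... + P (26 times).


k = 26 = 11010_2 (binary, LSB first: 01011)
Double-and-add from P = (9, 11):
  bit 0 = 0: acc unchanged = O
  bit 1 = 1: acc = O + (15, 3) = (15, 3)
  bit 2 = 0: acc unchanged = (15, 3)
  bit 3 = 1: acc = (15, 3) + (29, 11) = (12, 12)
  bit 4 = 1: acc = (12, 12) + (18, 8) = (29, 20)

26P = (29, 20)


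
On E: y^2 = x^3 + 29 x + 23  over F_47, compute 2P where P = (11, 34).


Doubling: s = (3 x1^2 + a) / (2 y1)
s = (3*11^2 + 29) / (2*34) mod 47 = 3
x3 = s^2 - 2 x1 mod 47 = 3^2 - 2*11 = 34
y3 = s (x1 - x3) - y1 mod 47 = 3 * (11 - 34) - 34 = 38

2P = (34, 38)


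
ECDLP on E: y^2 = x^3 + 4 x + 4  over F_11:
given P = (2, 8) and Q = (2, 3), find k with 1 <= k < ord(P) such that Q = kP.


Enumerate multiples of P until we hit Q = (2, 3):
  1P = (2, 8)
  2P = (8, 8)
  3P = (1, 3)
  4P = (0, 2)
  5P = (7, 10)
  6P = (7, 1)
  7P = (0, 9)
  8P = (1, 8)
  9P = (8, 3)
  10P = (2, 3)
Match found at i = 10.

k = 10


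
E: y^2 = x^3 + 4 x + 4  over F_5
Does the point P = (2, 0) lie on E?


Check whether y^2 = x^3 + 4 x + 4 (mod 5) for (x, y) = (2, 0).
LHS: y^2 = 0^2 mod 5 = 0
RHS: x^3 + 4 x + 4 = 2^3 + 4*2 + 4 mod 5 = 0
LHS = RHS

Yes, on the curve


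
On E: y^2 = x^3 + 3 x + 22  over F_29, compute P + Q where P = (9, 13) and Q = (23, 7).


P != Q, so use the chord formula.
s = (y2 - y1) / (x2 - x1) = (23) / (14) mod 29 = 12
x3 = s^2 - x1 - x2 mod 29 = 12^2 - 9 - 23 = 25
y3 = s (x1 - x3) - y1 mod 29 = 12 * (9 - 25) - 13 = 27

P + Q = (25, 27)


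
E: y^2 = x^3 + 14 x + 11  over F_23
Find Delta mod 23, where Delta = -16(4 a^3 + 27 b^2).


4 a^3 + 27 b^2 = 4*14^3 + 27*11^2 = 10976 + 3267 = 14243
Delta = -16 * (14243) = -227888
Delta mod 23 = 19

Delta = 19 (mod 23)


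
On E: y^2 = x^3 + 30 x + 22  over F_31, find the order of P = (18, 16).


Compute successive multiples of P until we hit O:
  1P = (18, 16)
  2P = (2, 20)
  3P = (13, 6)
  4P = (4, 12)
  5P = (23, 18)
  6P = (10, 12)
  7P = (11, 3)
  8P = (20, 29)
  ... (continuing to 27P)
  27P = O

ord(P) = 27


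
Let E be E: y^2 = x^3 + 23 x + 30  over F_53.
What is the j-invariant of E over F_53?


Delta = -16(4 a^3 + 27 b^2) mod 53 = 49
-1728 * (4 a)^3 = -1728 * (4*23)^3 mod 53 = 40
j = 40 * 49^(-1) mod 53 = 43

j = 43 (mod 53)


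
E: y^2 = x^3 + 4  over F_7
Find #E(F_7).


For each x in F_7, count y with y^2 = x^3 + 0 x + 4 mod 7:
  x = 0: RHS = 4, y in [2, 5]  -> 2 point(s)
Affine points: 2. Add the point at infinity: total = 3.

#E(F_7) = 3


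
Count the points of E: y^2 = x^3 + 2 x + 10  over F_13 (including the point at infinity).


For each x in F_13, count y with y^2 = x^3 + 2 x + 10 mod 13:
  x = 0: RHS = 10, y in [6, 7]  -> 2 point(s)
  x = 1: RHS = 0, y in [0]  -> 1 point(s)
  x = 2: RHS = 9, y in [3, 10]  -> 2 point(s)
  x = 3: RHS = 4, y in [2, 11]  -> 2 point(s)
  x = 4: RHS = 4, y in [2, 11]  -> 2 point(s)
  x = 6: RHS = 4, y in [2, 11]  -> 2 point(s)
  x = 7: RHS = 3, y in [4, 9]  -> 2 point(s)
  x = 9: RHS = 3, y in [4, 9]  -> 2 point(s)
  x = 10: RHS = 3, y in [4, 9]  -> 2 point(s)
Affine points: 17. Add the point at infinity: total = 18.

#E(F_13) = 18


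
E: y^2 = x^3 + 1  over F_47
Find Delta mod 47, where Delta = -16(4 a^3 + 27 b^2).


4 a^3 + 27 b^2 = 4*0^3 + 27*1^2 = 0 + 27 = 27
Delta = -16 * (27) = -432
Delta mod 47 = 38

Delta = 38 (mod 47)


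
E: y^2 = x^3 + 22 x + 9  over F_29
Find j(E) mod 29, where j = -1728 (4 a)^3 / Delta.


Delta = -16(4 a^3 + 27 b^2) mod 29 = 10
-1728 * (4 a)^3 = -1728 * (4*22)^3 mod 29 = 12
j = 12 * 10^(-1) mod 29 = 7

j = 7 (mod 29)


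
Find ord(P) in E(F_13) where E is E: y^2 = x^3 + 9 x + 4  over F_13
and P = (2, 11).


Compute successive multiples of P until we hit O:
  1P = (2, 11)
  2P = (0, 11)
  3P = (11, 2)
  4P = (1, 1)
  5P = (6, 1)
  6P = (8, 4)
  7P = (4, 0)
  8P = (8, 9)
  ... (continuing to 14P)
  14P = O

ord(P) = 14


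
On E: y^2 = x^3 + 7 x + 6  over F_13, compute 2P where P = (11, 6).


Doubling: s = (3 x1^2 + a) / (2 y1)
s = (3*11^2 + 7) / (2*6) mod 13 = 7
x3 = s^2 - 2 x1 mod 13 = 7^2 - 2*11 = 1
y3 = s (x1 - x3) - y1 mod 13 = 7 * (11 - 1) - 6 = 12

2P = (1, 12)


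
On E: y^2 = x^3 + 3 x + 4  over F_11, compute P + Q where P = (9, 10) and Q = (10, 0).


P != Q, so use the chord formula.
s = (y2 - y1) / (x2 - x1) = (1) / (1) mod 11 = 1
x3 = s^2 - x1 - x2 mod 11 = 1^2 - 9 - 10 = 4
y3 = s (x1 - x3) - y1 mod 11 = 1 * (9 - 4) - 10 = 6

P + Q = (4, 6)


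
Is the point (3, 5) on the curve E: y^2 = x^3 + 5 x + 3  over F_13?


Check whether y^2 = x^3 + 5 x + 3 (mod 13) for (x, y) = (3, 5).
LHS: y^2 = 5^2 mod 13 = 12
RHS: x^3 + 5 x + 3 = 3^3 + 5*3 + 3 mod 13 = 6
LHS != RHS

No, not on the curve


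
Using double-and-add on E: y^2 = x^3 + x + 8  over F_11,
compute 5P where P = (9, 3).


k = 5 = 101_2 (binary, LSB first: 101)
Double-and-add from P = (9, 3):
  bit 0 = 1: acc = O + (9, 3) = (9, 3)
  bit 1 = 0: acc unchanged = (9, 3)
  bit 2 = 1: acc = (9, 3) + (9, 3) = (9, 8)

5P = (9, 8)


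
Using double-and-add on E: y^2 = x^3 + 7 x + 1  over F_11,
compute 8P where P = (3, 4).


k = 8 = 1000_2 (binary, LSB first: 0001)
Double-and-add from P = (3, 4):
  bit 0 = 0: acc unchanged = O
  bit 1 = 0: acc unchanged = O
  bit 2 = 0: acc unchanged = O
  bit 3 = 1: acc = O + (4, 7) = (4, 7)

8P = (4, 7)


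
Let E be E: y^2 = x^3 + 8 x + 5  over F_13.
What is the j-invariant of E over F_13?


Delta = -16(4 a^3 + 27 b^2) mod 13 = 8
-1728 * (4 a)^3 = -1728 * (4*8)^3 mod 13 = 8
j = 8 * 8^(-1) mod 13 = 1

j = 1 (mod 13)


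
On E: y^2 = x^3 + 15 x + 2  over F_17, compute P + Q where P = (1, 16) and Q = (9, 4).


P != Q, so use the chord formula.
s = (y2 - y1) / (x2 - x1) = (5) / (8) mod 17 = 7
x3 = s^2 - x1 - x2 mod 17 = 7^2 - 1 - 9 = 5
y3 = s (x1 - x3) - y1 mod 17 = 7 * (1 - 5) - 16 = 7

P + Q = (5, 7)


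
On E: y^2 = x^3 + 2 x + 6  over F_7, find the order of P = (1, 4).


Compute successive multiples of P until we hit O:
  1P = (1, 4)
  2P = (2, 5)
  3P = (5, 6)
  4P = (3, 2)
  5P = (4, 6)
  6P = (4, 1)
  7P = (3, 5)
  8P = (5, 1)
  ... (continuing to 11P)
  11P = O

ord(P) = 11


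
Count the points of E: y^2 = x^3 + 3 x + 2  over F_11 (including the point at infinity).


For each x in F_11, count y with y^2 = x^3 + 3 x + 2 mod 11:
  x = 2: RHS = 5, y in [4, 7]  -> 2 point(s)
  x = 3: RHS = 5, y in [4, 7]  -> 2 point(s)
  x = 4: RHS = 1, y in [1, 10]  -> 2 point(s)
  x = 6: RHS = 5, y in [4, 7]  -> 2 point(s)
  x = 7: RHS = 3, y in [5, 6]  -> 2 point(s)
  x = 10: RHS = 9, y in [3, 8]  -> 2 point(s)
Affine points: 12. Add the point at infinity: total = 13.

#E(F_11) = 13


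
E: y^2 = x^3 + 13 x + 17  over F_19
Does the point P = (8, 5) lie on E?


Check whether y^2 = x^3 + 13 x + 17 (mod 19) for (x, y) = (8, 5).
LHS: y^2 = 5^2 mod 19 = 6
RHS: x^3 + 13 x + 17 = 8^3 + 13*8 + 17 mod 19 = 6
LHS = RHS

Yes, on the curve


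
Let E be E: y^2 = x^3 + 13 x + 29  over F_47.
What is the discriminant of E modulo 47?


4 a^3 + 27 b^2 = 4*13^3 + 27*29^2 = 8788 + 22707 = 31495
Delta = -16 * (31495) = -503920
Delta mod 47 = 14

Delta = 14 (mod 47)


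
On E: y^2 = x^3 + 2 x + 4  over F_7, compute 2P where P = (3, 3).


Doubling: s = (3 x1^2 + a) / (2 y1)
s = (3*3^2 + 2) / (2*3) mod 7 = 6
x3 = s^2 - 2 x1 mod 7 = 6^2 - 2*3 = 2
y3 = s (x1 - x3) - y1 mod 7 = 6 * (3 - 2) - 3 = 3

2P = (2, 3)


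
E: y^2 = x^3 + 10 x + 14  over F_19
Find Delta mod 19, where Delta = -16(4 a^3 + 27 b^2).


4 a^3 + 27 b^2 = 4*10^3 + 27*14^2 = 4000 + 5292 = 9292
Delta = -16 * (9292) = -148672
Delta mod 19 = 3

Delta = 3 (mod 19)


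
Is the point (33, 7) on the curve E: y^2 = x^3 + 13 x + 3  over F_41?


Check whether y^2 = x^3 + 13 x + 3 (mod 41) for (x, y) = (33, 7).
LHS: y^2 = 7^2 mod 41 = 8
RHS: x^3 + 13 x + 3 = 33^3 + 13*33 + 3 mod 41 = 2
LHS != RHS

No, not on the curve


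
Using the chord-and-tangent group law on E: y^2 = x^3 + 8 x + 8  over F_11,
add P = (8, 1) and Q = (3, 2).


P != Q, so use the chord formula.
s = (y2 - y1) / (x2 - x1) = (1) / (6) mod 11 = 2
x3 = s^2 - x1 - x2 mod 11 = 2^2 - 8 - 3 = 4
y3 = s (x1 - x3) - y1 mod 11 = 2 * (8 - 4) - 1 = 7

P + Q = (4, 7)


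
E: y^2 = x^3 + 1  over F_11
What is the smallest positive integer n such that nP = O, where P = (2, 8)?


Compute successive multiples of P until we hit O:
  1P = (2, 8)
  2P = (0, 10)
  3P = (10, 0)
  4P = (0, 1)
  5P = (2, 3)
  6P = O

ord(P) = 6


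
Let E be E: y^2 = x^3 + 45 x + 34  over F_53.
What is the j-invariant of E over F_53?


Delta = -16(4 a^3 + 27 b^2) mod 53 = 41
-1728 * (4 a)^3 = -1728 * (4*45)^3 mod 53 = 24
j = 24 * 41^(-1) mod 53 = 51

j = 51 (mod 53)


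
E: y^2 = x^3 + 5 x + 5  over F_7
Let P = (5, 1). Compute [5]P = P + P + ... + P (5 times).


k = 5 = 101_2 (binary, LSB first: 101)
Double-and-add from P = (5, 1):
  bit 0 = 1: acc = O + (5, 1) = (5, 1)
  bit 1 = 0: acc unchanged = (5, 1)
  bit 2 = 1: acc = (5, 1) + (2, 4) = (1, 2)

5P = (1, 2)


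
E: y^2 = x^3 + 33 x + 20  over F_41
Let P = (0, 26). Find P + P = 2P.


Doubling: s = (3 x1^2 + a) / (2 y1)
s = (3*0^2 + 33) / (2*26) mod 41 = 3
x3 = s^2 - 2 x1 mod 41 = 3^2 - 2*0 = 9
y3 = s (x1 - x3) - y1 mod 41 = 3 * (0 - 9) - 26 = 29

2P = (9, 29)


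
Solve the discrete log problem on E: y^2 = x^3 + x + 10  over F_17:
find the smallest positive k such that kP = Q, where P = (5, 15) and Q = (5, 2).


Enumerate multiples of P until we hit Q = (5, 2):
  1P = (5, 15)
  2P = (11, 14)
  3P = (10, 0)
  4P = (11, 3)
  5P = (5, 2)
Match found at i = 5.

k = 5


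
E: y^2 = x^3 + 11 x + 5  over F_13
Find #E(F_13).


For each x in F_13, count y with y^2 = x^3 + 11 x + 5 mod 13:
  x = 1: RHS = 4, y in [2, 11]  -> 2 point(s)
  x = 2: RHS = 9, y in [3, 10]  -> 2 point(s)
  x = 3: RHS = 0, y in [0]  -> 1 point(s)
  x = 4: RHS = 9, y in [3, 10]  -> 2 point(s)
  x = 5: RHS = 3, y in [4, 9]  -> 2 point(s)
  x = 6: RHS = 1, y in [1, 12]  -> 2 point(s)
  x = 7: RHS = 9, y in [3, 10]  -> 2 point(s)
  x = 9: RHS = 1, y in [1, 12]  -> 2 point(s)
  x = 10: RHS = 10, y in [6, 7]  -> 2 point(s)
  x = 11: RHS = 1, y in [1, 12]  -> 2 point(s)
Affine points: 19. Add the point at infinity: total = 20.

#E(F_13) = 20


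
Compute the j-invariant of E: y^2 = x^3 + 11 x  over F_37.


Delta = -16(4 a^3 + 27 b^2) mod 37 = 27
-1728 * (4 a)^3 = -1728 * (4*11)^3 mod 37 = 36
j = 36 * 27^(-1) mod 37 = 26

j = 26 (mod 37)


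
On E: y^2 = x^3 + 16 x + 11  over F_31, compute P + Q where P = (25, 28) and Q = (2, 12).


P != Q, so use the chord formula.
s = (y2 - y1) / (x2 - x1) = (15) / (8) mod 31 = 29
x3 = s^2 - x1 - x2 mod 31 = 29^2 - 25 - 2 = 8
y3 = s (x1 - x3) - y1 mod 31 = 29 * (25 - 8) - 28 = 0

P + Q = (8, 0)


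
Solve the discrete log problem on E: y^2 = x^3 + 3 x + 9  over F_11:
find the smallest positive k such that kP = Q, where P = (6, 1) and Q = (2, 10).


Enumerate multiples of P until we hit Q = (2, 10):
  1P = (6, 1)
  2P = (2, 1)
  3P = (3, 10)
  4P = (0, 3)
  5P = (10, 4)
  6P = (10, 7)
  7P = (0, 8)
  8P = (3, 1)
  9P = (2, 10)
Match found at i = 9.

k = 9


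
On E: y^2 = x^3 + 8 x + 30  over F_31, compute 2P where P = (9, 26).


Doubling: s = (3 x1^2 + a) / (2 y1)
s = (3*9^2 + 8) / (2*26) mod 31 = 9
x3 = s^2 - 2 x1 mod 31 = 9^2 - 2*9 = 1
y3 = s (x1 - x3) - y1 mod 31 = 9 * (9 - 1) - 26 = 15

2P = (1, 15)


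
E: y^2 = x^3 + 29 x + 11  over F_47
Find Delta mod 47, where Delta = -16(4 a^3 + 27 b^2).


4 a^3 + 27 b^2 = 4*29^3 + 27*11^2 = 97556 + 3267 = 100823
Delta = -16 * (100823) = -1613168
Delta mod 47 = 13

Delta = 13 (mod 47)


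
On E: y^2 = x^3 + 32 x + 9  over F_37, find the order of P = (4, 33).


Compute successive multiples of P until we hit O:
  1P = (4, 33)
  2P = (18, 33)
  3P = (15, 4)
  4P = (17, 8)
  5P = (7, 24)
  6P = (35, 23)
  7P = (9, 8)
  8P = (12, 7)
  ... (continuing to 23P)
  23P = O

ord(P) = 23


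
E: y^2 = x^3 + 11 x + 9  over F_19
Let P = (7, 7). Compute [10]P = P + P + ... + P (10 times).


k = 10 = 1010_2 (binary, LSB first: 0101)
Double-and-add from P = (7, 7):
  bit 0 = 0: acc unchanged = O
  bit 1 = 1: acc = O + (11, 13) = (11, 13)
  bit 2 = 0: acc unchanged = (11, 13)
  bit 3 = 1: acc = (11, 13) + (0, 3) = (6, 14)

10P = (6, 14)


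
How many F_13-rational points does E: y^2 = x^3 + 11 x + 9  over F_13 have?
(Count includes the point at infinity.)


For each x in F_13, count y with y^2 = x^3 + 11 x + 9 mod 13:
  x = 0: RHS = 9, y in [3, 10]  -> 2 point(s)
  x = 2: RHS = 0, y in [0]  -> 1 point(s)
  x = 3: RHS = 4, y in [2, 11]  -> 2 point(s)
  x = 4: RHS = 0, y in [0]  -> 1 point(s)
  x = 7: RHS = 0, y in [0]  -> 1 point(s)
  x = 10: RHS = 1, y in [1, 12]  -> 2 point(s)
  x = 12: RHS = 10, y in [6, 7]  -> 2 point(s)
Affine points: 11. Add the point at infinity: total = 12.

#E(F_13) = 12


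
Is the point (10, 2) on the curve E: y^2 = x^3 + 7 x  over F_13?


Check whether y^2 = x^3 + 7 x + 0 (mod 13) for (x, y) = (10, 2).
LHS: y^2 = 2^2 mod 13 = 4
RHS: x^3 + 7 x + 0 = 10^3 + 7*10 + 0 mod 13 = 4
LHS = RHS

Yes, on the curve


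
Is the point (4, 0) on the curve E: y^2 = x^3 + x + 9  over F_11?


Check whether y^2 = x^3 + 1 x + 9 (mod 11) for (x, y) = (4, 0).
LHS: y^2 = 0^2 mod 11 = 0
RHS: x^3 + 1 x + 9 = 4^3 + 1*4 + 9 mod 11 = 0
LHS = RHS

Yes, on the curve


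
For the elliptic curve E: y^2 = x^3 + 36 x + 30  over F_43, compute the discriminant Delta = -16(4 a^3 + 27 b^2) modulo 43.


4 a^3 + 27 b^2 = 4*36^3 + 27*30^2 = 186624 + 24300 = 210924
Delta = -16 * (210924) = -3374784
Delta mod 43 = 28

Delta = 28 (mod 43)


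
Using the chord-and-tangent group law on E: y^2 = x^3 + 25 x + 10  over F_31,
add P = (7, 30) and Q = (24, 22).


P != Q, so use the chord formula.
s = (y2 - y1) / (x2 - x1) = (23) / (17) mod 31 = 5
x3 = s^2 - x1 - x2 mod 31 = 5^2 - 7 - 24 = 25
y3 = s (x1 - x3) - y1 mod 31 = 5 * (7 - 25) - 30 = 4

P + Q = (25, 4)


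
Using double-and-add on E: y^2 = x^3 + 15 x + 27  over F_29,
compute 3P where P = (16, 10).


k = 3 = 11_2 (binary, LSB first: 11)
Double-and-add from P = (16, 10):
  bit 0 = 1: acc = O + (16, 10) = (16, 10)
  bit 1 = 1: acc = (16, 10) + (26, 19) = (20, 27)

3P = (20, 27)


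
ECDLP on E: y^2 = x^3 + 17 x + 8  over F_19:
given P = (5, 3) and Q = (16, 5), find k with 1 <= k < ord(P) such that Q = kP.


Enumerate multiples of P until we hit Q = (16, 5):
  1P = (5, 3)
  2P = (14, 11)
  3P = (9, 4)
  4P = (11, 5)
  5P = (1, 11)
  6P = (17, 2)
  7P = (4, 8)
  8P = (16, 14)
  9P = (18, 3)
  10P = (15, 16)
  11P = (10, 0)
  12P = (15, 3)
  13P = (18, 16)
  14P = (16, 5)
Match found at i = 14.

k = 14


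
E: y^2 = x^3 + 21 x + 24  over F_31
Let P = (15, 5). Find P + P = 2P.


Doubling: s = (3 x1^2 + a) / (2 y1)
s = (3*15^2 + 21) / (2*5) mod 31 = 20
x3 = s^2 - 2 x1 mod 31 = 20^2 - 2*15 = 29
y3 = s (x1 - x3) - y1 mod 31 = 20 * (15 - 29) - 5 = 25

2P = (29, 25)


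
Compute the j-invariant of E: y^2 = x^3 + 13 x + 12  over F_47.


Delta = -16(4 a^3 + 27 b^2) mod 47 = 36
-1728 * (4 a)^3 = -1728 * (4*13)^3 mod 47 = 12
j = 12 * 36^(-1) mod 47 = 16

j = 16 (mod 47)


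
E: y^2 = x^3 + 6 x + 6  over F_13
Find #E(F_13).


For each x in F_13, count y with y^2 = x^3 + 6 x + 6 mod 13:
  x = 1: RHS = 0, y in [0]  -> 1 point(s)
  x = 2: RHS = 0, y in [0]  -> 1 point(s)
  x = 3: RHS = 12, y in [5, 8]  -> 2 point(s)
  x = 4: RHS = 3, y in [4, 9]  -> 2 point(s)
  x = 7: RHS = 1, y in [1, 12]  -> 2 point(s)
  x = 9: RHS = 9, y in [3, 10]  -> 2 point(s)
  x = 10: RHS = 0, y in [0]  -> 1 point(s)
  x = 11: RHS = 12, y in [5, 8]  -> 2 point(s)
  x = 12: RHS = 12, y in [5, 8]  -> 2 point(s)
Affine points: 15. Add the point at infinity: total = 16.

#E(F_13) = 16


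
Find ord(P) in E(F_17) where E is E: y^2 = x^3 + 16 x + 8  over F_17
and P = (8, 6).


Compute successive multiples of P until we hit O:
  1P = (8, 6)
  2P = (3, 7)
  3P = (4, 0)
  4P = (3, 10)
  5P = (8, 11)
  6P = O

ord(P) = 6


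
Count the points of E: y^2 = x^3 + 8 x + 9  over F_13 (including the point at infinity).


For each x in F_13, count y with y^2 = x^3 + 8 x + 9 mod 13:
  x = 0: RHS = 9, y in [3, 10]  -> 2 point(s)
  x = 4: RHS = 1, y in [1, 12]  -> 2 point(s)
  x = 6: RHS = 0, y in [0]  -> 1 point(s)
  x = 8: RHS = 0, y in [0]  -> 1 point(s)
  x = 9: RHS = 4, y in [2, 11]  -> 2 point(s)
  x = 10: RHS = 10, y in [6, 7]  -> 2 point(s)
  x = 12: RHS = 0, y in [0]  -> 1 point(s)
Affine points: 11. Add the point at infinity: total = 12.

#E(F_13) = 12


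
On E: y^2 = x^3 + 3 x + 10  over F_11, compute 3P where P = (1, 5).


k = 3 = 11_2 (binary, LSB first: 11)
Double-and-add from P = (1, 5):
  bit 0 = 1: acc = O + (1, 5) = (1, 5)
  bit 1 = 1: acc = (1, 5) + (1, 6) = O

3P = O


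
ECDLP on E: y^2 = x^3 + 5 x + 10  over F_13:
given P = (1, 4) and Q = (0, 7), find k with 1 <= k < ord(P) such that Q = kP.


Enumerate multiples of P until we hit Q = (0, 7):
  1P = (1, 4)
  2P = (12, 11)
  3P = (9, 11)
  4P = (6, 3)
  5P = (5, 2)
  6P = (4, 4)
  7P = (8, 9)
  8P = (0, 6)
  9P = (3, 0)
  10P = (0, 7)
Match found at i = 10.

k = 10


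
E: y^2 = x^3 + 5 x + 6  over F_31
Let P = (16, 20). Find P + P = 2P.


Doubling: s = (3 x1^2 + a) / (2 y1)
s = (3*16^2 + 5) / (2*20) mod 31 = 17
x3 = s^2 - 2 x1 mod 31 = 17^2 - 2*16 = 9
y3 = s (x1 - x3) - y1 mod 31 = 17 * (16 - 9) - 20 = 6

2P = (9, 6)


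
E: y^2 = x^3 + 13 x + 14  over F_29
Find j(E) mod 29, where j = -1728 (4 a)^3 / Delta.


Delta = -16(4 a^3 + 27 b^2) mod 29 = 21
-1728 * (4 a)^3 = -1728 * (4*13)^3 mod 29 = 18
j = 18 * 21^(-1) mod 29 = 5

j = 5 (mod 29)


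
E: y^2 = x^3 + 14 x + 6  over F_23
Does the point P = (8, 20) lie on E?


Check whether y^2 = x^3 + 14 x + 6 (mod 23) for (x, y) = (8, 20).
LHS: y^2 = 20^2 mod 23 = 9
RHS: x^3 + 14 x + 6 = 8^3 + 14*8 + 6 mod 23 = 9
LHS = RHS

Yes, on the curve


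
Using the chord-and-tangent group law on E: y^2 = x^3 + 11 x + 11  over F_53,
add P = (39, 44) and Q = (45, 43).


P != Q, so use the chord formula.
s = (y2 - y1) / (x2 - x1) = (52) / (6) mod 53 = 44
x3 = s^2 - x1 - x2 mod 53 = 44^2 - 39 - 45 = 50
y3 = s (x1 - x3) - y1 mod 53 = 44 * (39 - 50) - 44 = 2

P + Q = (50, 2)


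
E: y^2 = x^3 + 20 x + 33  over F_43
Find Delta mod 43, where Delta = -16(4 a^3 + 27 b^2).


4 a^3 + 27 b^2 = 4*20^3 + 27*33^2 = 32000 + 29403 = 61403
Delta = -16 * (61403) = -982448
Delta mod 43 = 16

Delta = 16 (mod 43)


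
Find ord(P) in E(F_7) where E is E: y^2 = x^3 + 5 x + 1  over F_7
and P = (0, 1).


Compute successive multiples of P until we hit O:
  1P = (0, 1)
  2P = (1, 0)
  3P = (0, 6)
  4P = O

ord(P) = 4


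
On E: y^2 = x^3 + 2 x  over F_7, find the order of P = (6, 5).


Compute successive multiples of P until we hit O:
  1P = (6, 5)
  2P = (4, 3)
  3P = (5, 3)
  4P = (0, 0)
  5P = (5, 4)
  6P = (4, 4)
  7P = (6, 2)
  8P = O

ord(P) = 8


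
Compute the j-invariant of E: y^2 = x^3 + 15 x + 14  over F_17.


Delta = -16(4 a^3 + 27 b^2) mod 17 = 7
-1728 * (4 a)^3 = -1728 * (4*15)^3 mod 17 = 5
j = 5 * 7^(-1) mod 17 = 8

j = 8 (mod 17)


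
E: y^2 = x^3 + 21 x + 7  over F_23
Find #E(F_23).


For each x in F_23, count y with y^2 = x^3 + 21 x + 7 mod 23:
  x = 1: RHS = 6, y in [11, 12]  -> 2 point(s)
  x = 6: RHS = 4, y in [2, 21]  -> 2 point(s)
  x = 12: RHS = 9, y in [3, 20]  -> 2 point(s)
  x = 13: RHS = 16, y in [4, 19]  -> 2 point(s)
  x = 14: RHS = 9, y in [3, 20]  -> 2 point(s)
  x = 16: RHS = 0, y in [0]  -> 1 point(s)
  x = 20: RHS = 9, y in [3, 20]  -> 2 point(s)
  x = 21: RHS = 3, y in [7, 16]  -> 2 point(s)
  x = 22: RHS = 8, y in [10, 13]  -> 2 point(s)
Affine points: 17. Add the point at infinity: total = 18.

#E(F_23) = 18


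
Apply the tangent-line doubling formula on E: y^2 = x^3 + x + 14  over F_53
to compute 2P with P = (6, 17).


Doubling: s = (3 x1^2 + a) / (2 y1)
s = (3*6^2 + 1) / (2*17) mod 53 = 11
x3 = s^2 - 2 x1 mod 53 = 11^2 - 2*6 = 3
y3 = s (x1 - x3) - y1 mod 53 = 11 * (6 - 3) - 17 = 16

2P = (3, 16)


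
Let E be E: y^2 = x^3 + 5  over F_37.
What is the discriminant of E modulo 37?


4 a^3 + 27 b^2 = 4*0^3 + 27*5^2 = 0 + 675 = 675
Delta = -16 * (675) = -10800
Delta mod 37 = 4

Delta = 4 (mod 37)


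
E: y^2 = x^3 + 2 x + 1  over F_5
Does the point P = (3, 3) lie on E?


Check whether y^2 = x^3 + 2 x + 1 (mod 5) for (x, y) = (3, 3).
LHS: y^2 = 3^2 mod 5 = 4
RHS: x^3 + 2 x + 1 = 3^3 + 2*3 + 1 mod 5 = 4
LHS = RHS

Yes, on the curve


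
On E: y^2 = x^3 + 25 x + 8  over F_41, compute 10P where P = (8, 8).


k = 10 = 1010_2 (binary, LSB first: 0101)
Double-and-add from P = (8, 8):
  bit 0 = 0: acc unchanged = O
  bit 1 = 1: acc = O + (23, 32) = (23, 32)
  bit 2 = 0: acc unchanged = (23, 32)
  bit 3 = 1: acc = (23, 32) + (24, 0) = (34, 33)

10P = (34, 33)


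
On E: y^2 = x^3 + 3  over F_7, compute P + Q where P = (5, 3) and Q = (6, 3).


P != Q, so use the chord formula.
s = (y2 - y1) / (x2 - x1) = (0) / (1) mod 7 = 0
x3 = s^2 - x1 - x2 mod 7 = 0^2 - 5 - 6 = 3
y3 = s (x1 - x3) - y1 mod 7 = 0 * (5 - 3) - 3 = 4

P + Q = (3, 4)


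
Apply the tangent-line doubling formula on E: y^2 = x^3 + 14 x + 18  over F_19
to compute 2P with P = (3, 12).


Doubling: s = (3 x1^2 + a) / (2 y1)
s = (3*3^2 + 14) / (2*12) mod 19 = 12
x3 = s^2 - 2 x1 mod 19 = 12^2 - 2*3 = 5
y3 = s (x1 - x3) - y1 mod 19 = 12 * (3 - 5) - 12 = 2

2P = (5, 2)


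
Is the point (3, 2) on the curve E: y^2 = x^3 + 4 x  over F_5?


Check whether y^2 = x^3 + 4 x + 0 (mod 5) for (x, y) = (3, 2).
LHS: y^2 = 2^2 mod 5 = 4
RHS: x^3 + 4 x + 0 = 3^3 + 4*3 + 0 mod 5 = 4
LHS = RHS

Yes, on the curve


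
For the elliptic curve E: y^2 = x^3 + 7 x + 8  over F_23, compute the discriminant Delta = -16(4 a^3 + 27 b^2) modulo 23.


4 a^3 + 27 b^2 = 4*7^3 + 27*8^2 = 1372 + 1728 = 3100
Delta = -16 * (3100) = -49600
Delta mod 23 = 11

Delta = 11 (mod 23)


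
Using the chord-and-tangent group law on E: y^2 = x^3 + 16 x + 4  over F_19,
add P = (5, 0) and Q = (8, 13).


P != Q, so use the chord formula.
s = (y2 - y1) / (x2 - x1) = (13) / (3) mod 19 = 17
x3 = s^2 - x1 - x2 mod 19 = 17^2 - 5 - 8 = 10
y3 = s (x1 - x3) - y1 mod 19 = 17 * (5 - 10) - 0 = 10

P + Q = (10, 10)


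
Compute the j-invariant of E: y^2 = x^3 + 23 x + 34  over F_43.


Delta = -16(4 a^3 + 27 b^2) mod 43 = 9
-1728 * (4 a)^3 = -1728 * (4*23)^3 mod 43 = 35
j = 35 * 9^(-1) mod 43 = 23

j = 23 (mod 43)


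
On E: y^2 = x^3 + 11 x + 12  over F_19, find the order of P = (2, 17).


Compute successive multiples of P until we hit O:
  1P = (2, 17)
  2P = (16, 16)
  3P = (17, 18)
  4P = (6, 3)
  5P = (9, 17)
  6P = (8, 2)
  7P = (1, 9)
  8P = (4, 5)
  ... (continuing to 22P)
  22P = O

ord(P) = 22


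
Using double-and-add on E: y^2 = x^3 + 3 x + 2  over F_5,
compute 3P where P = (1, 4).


k = 3 = 11_2 (binary, LSB first: 11)
Double-and-add from P = (1, 4):
  bit 0 = 1: acc = O + (1, 4) = (1, 4)
  bit 1 = 1: acc = (1, 4) + (2, 4) = (2, 1)

3P = (2, 1)


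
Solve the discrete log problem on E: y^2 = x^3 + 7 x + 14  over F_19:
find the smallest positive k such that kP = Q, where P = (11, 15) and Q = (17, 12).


Enumerate multiples of P until we hit Q = (17, 12):
  1P = (11, 15)
  2P = (14, 5)
  3P = (3, 9)
  4P = (2, 6)
  5P = (7, 8)
  6P = (10, 1)
  7P = (4, 7)
  8P = (15, 13)
  9P = (17, 7)
  10P = (16, 17)
  11P = (18, 5)
  12P = (6, 5)
  13P = (6, 14)
  14P = (18, 14)
  15P = (16, 2)
  16P = (17, 12)
Match found at i = 16.

k = 16


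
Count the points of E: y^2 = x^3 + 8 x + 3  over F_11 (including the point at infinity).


For each x in F_11, count y with y^2 = x^3 + 8 x + 3 mod 11:
  x = 0: RHS = 3, y in [5, 6]  -> 2 point(s)
  x = 1: RHS = 1, y in [1, 10]  -> 2 point(s)
  x = 2: RHS = 5, y in [4, 7]  -> 2 point(s)
  x = 4: RHS = 0, y in [0]  -> 1 point(s)
  x = 5: RHS = 3, y in [5, 6]  -> 2 point(s)
  x = 6: RHS = 3, y in [5, 6]  -> 2 point(s)
  x = 9: RHS = 1, y in [1, 10]  -> 2 point(s)
  x = 10: RHS = 5, y in [4, 7]  -> 2 point(s)
Affine points: 15. Add the point at infinity: total = 16.

#E(F_11) = 16


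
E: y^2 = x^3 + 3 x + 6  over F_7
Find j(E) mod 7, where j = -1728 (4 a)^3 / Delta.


Delta = -16(4 a^3 + 27 b^2) mod 7 = 3
-1728 * (4 a)^3 = -1728 * (4*3)^3 mod 7 = 6
j = 6 * 3^(-1) mod 7 = 2

j = 2 (mod 7)


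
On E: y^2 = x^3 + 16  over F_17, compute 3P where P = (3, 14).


k = 3 = 11_2 (binary, LSB first: 11)
Double-and-add from P = (3, 14):
  bit 0 = 1: acc = O + (3, 14) = (3, 14)
  bit 1 = 1: acc = (3, 14) + (10, 9) = (0, 13)

3P = (0, 13)


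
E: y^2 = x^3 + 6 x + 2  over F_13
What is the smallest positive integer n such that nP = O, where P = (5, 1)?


Compute successive multiples of P until we hit O:
  1P = (5, 1)
  2P = (2, 10)
  3P = (2, 3)
  4P = (5, 12)
  5P = O

ord(P) = 5


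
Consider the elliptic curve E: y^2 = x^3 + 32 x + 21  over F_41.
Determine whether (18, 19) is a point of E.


Check whether y^2 = x^3 + 32 x + 21 (mod 41) for (x, y) = (18, 19).
LHS: y^2 = 19^2 mod 41 = 33
RHS: x^3 + 32 x + 21 = 18^3 + 32*18 + 21 mod 41 = 33
LHS = RHS

Yes, on the curve


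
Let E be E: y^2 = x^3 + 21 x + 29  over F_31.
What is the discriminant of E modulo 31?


4 a^3 + 27 b^2 = 4*21^3 + 27*29^2 = 37044 + 22707 = 59751
Delta = -16 * (59751) = -956016
Delta mod 31 = 24

Delta = 24 (mod 31)


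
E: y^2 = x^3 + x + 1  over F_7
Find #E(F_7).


For each x in F_7, count y with y^2 = x^3 + 1 x + 1 mod 7:
  x = 0: RHS = 1, y in [1, 6]  -> 2 point(s)
  x = 2: RHS = 4, y in [2, 5]  -> 2 point(s)
Affine points: 4. Add the point at infinity: total = 5.

#E(F_7) = 5


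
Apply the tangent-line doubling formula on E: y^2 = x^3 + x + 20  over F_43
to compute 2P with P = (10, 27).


Doubling: s = (3 x1^2 + a) / (2 y1)
s = (3*10^2 + 1) / (2*27) mod 43 = 0
x3 = s^2 - 2 x1 mod 43 = 0^2 - 2*10 = 23
y3 = s (x1 - x3) - y1 mod 43 = 0 * (10 - 23) - 27 = 16

2P = (23, 16)


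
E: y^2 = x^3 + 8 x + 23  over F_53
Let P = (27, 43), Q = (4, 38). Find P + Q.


P != Q, so use the chord formula.
s = (y2 - y1) / (x2 - x1) = (48) / (30) mod 53 = 44
x3 = s^2 - x1 - x2 mod 53 = 44^2 - 27 - 4 = 50
y3 = s (x1 - x3) - y1 mod 53 = 44 * (27 - 50) - 43 = 5

P + Q = (50, 5)


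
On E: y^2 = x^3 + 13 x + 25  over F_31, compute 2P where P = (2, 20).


Doubling: s = (3 x1^2 + a) / (2 y1)
s = (3*2^2 + 13) / (2*20) mod 31 = 20
x3 = s^2 - 2 x1 mod 31 = 20^2 - 2*2 = 24
y3 = s (x1 - x3) - y1 mod 31 = 20 * (2 - 24) - 20 = 5

2P = (24, 5)


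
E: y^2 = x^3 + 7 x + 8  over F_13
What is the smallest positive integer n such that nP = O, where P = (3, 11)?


Compute successive multiples of P until we hit O:
  1P = (3, 11)
  2P = (11, 5)
  3P = (2, 11)
  4P = (8, 2)
  5P = (12, 0)
  6P = (8, 11)
  7P = (2, 2)
  8P = (11, 8)
  ... (continuing to 10P)
  10P = O

ord(P) = 10


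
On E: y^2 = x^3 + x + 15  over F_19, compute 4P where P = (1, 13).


k = 4 = 100_2 (binary, LSB first: 001)
Double-and-add from P = (1, 13):
  bit 0 = 0: acc unchanged = O
  bit 1 = 0: acc unchanged = O
  bit 2 = 1: acc = O + (12, 8) = (12, 8)

4P = (12, 8)


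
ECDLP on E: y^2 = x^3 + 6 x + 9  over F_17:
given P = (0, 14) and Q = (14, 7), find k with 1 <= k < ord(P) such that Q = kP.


Enumerate multiples of P until we hit Q = (14, 7):
  1P = (0, 14)
  2P = (1, 4)
  3P = (14, 7)
Match found at i = 3.

k = 3


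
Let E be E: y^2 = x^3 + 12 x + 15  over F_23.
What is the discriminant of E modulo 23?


4 a^3 + 27 b^2 = 4*12^3 + 27*15^2 = 6912 + 6075 = 12987
Delta = -16 * (12987) = -207792
Delta mod 23 = 13

Delta = 13 (mod 23)


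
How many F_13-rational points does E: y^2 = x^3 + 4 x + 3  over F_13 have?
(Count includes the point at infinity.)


For each x in F_13, count y with y^2 = x^3 + 4 x + 3 mod 13:
  x = 0: RHS = 3, y in [4, 9]  -> 2 point(s)
  x = 3: RHS = 3, y in [4, 9]  -> 2 point(s)
  x = 6: RHS = 9, y in [3, 10]  -> 2 point(s)
  x = 7: RHS = 10, y in [6, 7]  -> 2 point(s)
  x = 8: RHS = 1, y in [1, 12]  -> 2 point(s)
  x = 9: RHS = 1, y in [1, 12]  -> 2 point(s)
  x = 10: RHS = 3, y in [4, 9]  -> 2 point(s)
  x = 11: RHS = 0, y in [0]  -> 1 point(s)
Affine points: 15. Add the point at infinity: total = 16.

#E(F_13) = 16


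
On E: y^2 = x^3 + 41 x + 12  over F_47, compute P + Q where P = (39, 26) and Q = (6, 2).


P != Q, so use the chord formula.
s = (y2 - y1) / (x2 - x1) = (23) / (14) mod 47 = 5
x3 = s^2 - x1 - x2 mod 47 = 5^2 - 39 - 6 = 27
y3 = s (x1 - x3) - y1 mod 47 = 5 * (39 - 27) - 26 = 34

P + Q = (27, 34)


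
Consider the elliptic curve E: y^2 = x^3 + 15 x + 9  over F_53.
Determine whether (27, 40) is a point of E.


Check whether y^2 = x^3 + 15 x + 9 (mod 53) for (x, y) = (27, 40).
LHS: y^2 = 40^2 mod 53 = 10
RHS: x^3 + 15 x + 9 = 27^3 + 15*27 + 9 mod 53 = 10
LHS = RHS

Yes, on the curve


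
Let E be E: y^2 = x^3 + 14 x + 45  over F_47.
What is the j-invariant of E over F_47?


Delta = -16(4 a^3 + 27 b^2) mod 47 = 34
-1728 * (4 a)^3 = -1728 * (4*14)^3 mod 47 = 29
j = 29 * 34^(-1) mod 47 = 5

j = 5 (mod 47)


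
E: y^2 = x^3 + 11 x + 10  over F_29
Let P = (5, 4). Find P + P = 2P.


Doubling: s = (3 x1^2 + a) / (2 y1)
s = (3*5^2 + 11) / (2*4) mod 29 = 18
x3 = s^2 - 2 x1 mod 29 = 18^2 - 2*5 = 24
y3 = s (x1 - x3) - y1 mod 29 = 18 * (5 - 24) - 4 = 2

2P = (24, 2)


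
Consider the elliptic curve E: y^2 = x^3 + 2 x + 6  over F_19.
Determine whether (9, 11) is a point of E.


Check whether y^2 = x^3 + 2 x + 6 (mod 19) for (x, y) = (9, 11).
LHS: y^2 = 11^2 mod 19 = 7
RHS: x^3 + 2 x + 6 = 9^3 + 2*9 + 6 mod 19 = 12
LHS != RHS

No, not on the curve


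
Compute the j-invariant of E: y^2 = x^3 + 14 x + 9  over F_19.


Delta = -16(4 a^3 + 27 b^2) mod 19 = 7
-1728 * (4 a)^3 = -1728 * (4*14)^3 mod 19 = 18
j = 18 * 7^(-1) mod 19 = 8

j = 8 (mod 19)


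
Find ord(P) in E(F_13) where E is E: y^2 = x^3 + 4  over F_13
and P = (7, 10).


Compute successive multiples of P until we hit O:
  1P = (7, 10)
  2P = (11, 10)
  3P = (8, 3)
  4P = (8, 10)
  5P = (11, 3)
  6P = (7, 3)
  7P = O

ord(P) = 7


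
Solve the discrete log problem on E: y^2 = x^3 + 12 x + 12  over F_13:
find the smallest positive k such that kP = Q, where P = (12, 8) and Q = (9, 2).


Enumerate multiples of P until we hit Q = (9, 2):
  1P = (12, 8)
  2P = (1, 8)
  3P = (0, 5)
  4P = (10, 12)
  5P = (8, 10)
  6P = (3, 7)
  7P = (7, 7)
  8P = (6, 1)
  9P = (9, 2)
Match found at i = 9.

k = 9


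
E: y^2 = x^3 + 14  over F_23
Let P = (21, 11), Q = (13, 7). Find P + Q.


P != Q, so use the chord formula.
s = (y2 - y1) / (x2 - x1) = (19) / (15) mod 23 = 12
x3 = s^2 - x1 - x2 mod 23 = 12^2 - 21 - 13 = 18
y3 = s (x1 - x3) - y1 mod 23 = 12 * (21 - 18) - 11 = 2

P + Q = (18, 2)


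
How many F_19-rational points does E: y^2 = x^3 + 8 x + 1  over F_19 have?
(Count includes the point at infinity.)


For each x in F_19, count y with y^2 = x^3 + 8 x + 1 mod 19:
  x = 0: RHS = 1, y in [1, 18]  -> 2 point(s)
  x = 2: RHS = 6, y in [5, 14]  -> 2 point(s)
  x = 7: RHS = 1, y in [1, 18]  -> 2 point(s)
  x = 8: RHS = 7, y in [8, 11]  -> 2 point(s)
  x = 9: RHS = 4, y in [2, 17]  -> 2 point(s)
  x = 10: RHS = 17, y in [6, 13]  -> 2 point(s)
  x = 12: RHS = 1, y in [1, 18]  -> 2 point(s)
  x = 14: RHS = 7, y in [8, 11]  -> 2 point(s)
  x = 15: RHS = 0, y in [0]  -> 1 point(s)
  x = 16: RHS = 7, y in [8, 11]  -> 2 point(s)
  x = 18: RHS = 11, y in [7, 12]  -> 2 point(s)
Affine points: 21. Add the point at infinity: total = 22.

#E(F_19) = 22
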